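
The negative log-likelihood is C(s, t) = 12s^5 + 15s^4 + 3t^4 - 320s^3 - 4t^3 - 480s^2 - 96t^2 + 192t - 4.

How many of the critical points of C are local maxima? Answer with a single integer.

C separates as a function of s plus a function of t, so ∇C=0 decouples.
∂C/∂s = 60s(s - 4)(s + 1)(s + 4) = 0 at s ∈ {-4, -1, 0, 4}; ∂C/∂t = 12(t - 4)(t - 1)(t + 4) = 0 at t ∈ {-4, 1, 4}.
The Hessian is diagonal: diag(C_ss, C_tt). Second derivatives: C_ss(-4)=-5760, C_ss(-1)=900, C_ss(0)=-960, C_ss(4)=9600; C_tt(-4)=480, C_tt(1)=-180, C_tt(4)=288.
Local maxima occur where both diagonal entries negative: (-4, 1), (0, 1). Count: 2.

2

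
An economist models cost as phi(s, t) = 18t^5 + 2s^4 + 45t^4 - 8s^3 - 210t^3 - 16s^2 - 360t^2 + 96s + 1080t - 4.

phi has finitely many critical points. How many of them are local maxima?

phi separates as a function of s plus a function of t, so ∇phi=0 decouples.
∂phi/∂s = 8(s - 3)(s - 2)(s + 2) = 0 at s ∈ {-2, 2, 3}; ∂phi/∂t = 90(t - 2)(t - 1)(t + 2)(t + 3) = 0 at t ∈ {-3, -2, 1, 2}.
The Hessian is diagonal: diag(phi_ss, phi_tt). Second derivatives: phi_ss(-2)=160, phi_ss(2)=-32, phi_ss(3)=40; phi_tt(-3)=-1800, phi_tt(-2)=1080, phi_tt(1)=-1080, phi_tt(2)=1800.
Local maxima occur where both diagonal entries negative: (2, -3), (2, 1). Count: 2.

2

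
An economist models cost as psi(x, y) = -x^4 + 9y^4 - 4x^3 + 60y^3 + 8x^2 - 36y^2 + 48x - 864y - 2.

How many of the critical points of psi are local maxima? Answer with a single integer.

psi separates as a function of x plus a function of y, so ∇psi=0 decouples.
∂psi/∂x = -4(x - 2)(x + 2)(x + 3) = 0 at x ∈ {-3, -2, 2}; ∂psi/∂y = 36(y - 2)(y + 3)(y + 4) = 0 at y ∈ {-4, -3, 2}.
The Hessian is diagonal: diag(psi_xx, psi_yy). Second derivatives: psi_xx(-3)=-20, psi_xx(-2)=16, psi_xx(2)=-80; psi_yy(-4)=216, psi_yy(-3)=-180, psi_yy(2)=1080.
Local maxima occur where both diagonal entries negative: (-3, -3), (2, -3). Count: 2.

2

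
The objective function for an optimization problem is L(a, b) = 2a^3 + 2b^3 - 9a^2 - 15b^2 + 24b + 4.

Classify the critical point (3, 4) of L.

local minimum

The mixed partial ∂²L/∂a∂b is 0, so the Hessian at any point is diag(L_aa, L_bb) = diag(6(2a - 3), 6(2b - 5)).
At (3, 4): H = diag(18, 18).
Both eigenvalues are positive, so H is positive definite: a local minimum.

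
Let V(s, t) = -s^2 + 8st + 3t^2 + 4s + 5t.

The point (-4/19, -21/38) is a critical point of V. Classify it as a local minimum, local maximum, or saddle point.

saddle point

The Hessian of V is constant: H = [[-2, 8], [8, 6]].
det(H) = (-2)·6 − 8² = -76.
Since det(H) < 0, H is indefinite and the critical point is a saddle point.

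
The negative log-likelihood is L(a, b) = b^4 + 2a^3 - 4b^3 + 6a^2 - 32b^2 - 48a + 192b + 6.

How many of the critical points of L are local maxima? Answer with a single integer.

L separates as a function of a plus a function of b, so ∇L=0 decouples.
∂L/∂a = 6(a - 2)(a + 4) = 0 at a ∈ {-4, 2}; ∂L/∂b = 4(b - 4)(b - 3)(b + 4) = 0 at b ∈ {-4, 3, 4}.
The Hessian is diagonal: diag(L_aa, L_bb). Second derivatives: L_aa(-4)=-36, L_aa(2)=36; L_bb(-4)=224, L_bb(3)=-28, L_bb(4)=32.
Local maxima occur where both diagonal entries negative: (-4, 3). Count: 1.

1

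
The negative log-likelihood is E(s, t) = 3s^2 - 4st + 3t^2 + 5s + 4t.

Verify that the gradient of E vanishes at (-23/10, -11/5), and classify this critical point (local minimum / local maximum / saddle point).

local minimum

∇E = (6s - 4t + 5, -4s + 6t + 4); substituting (-23/10, -11/5) gives ∇E = (0, 0), so (-23/10, -11/5) is indeed a critical point.
The Hessian of E is constant: H = [[6, -4], [-4, 6]].
det(H) = 6·6 − (-4)² = 20.
det(H) > 0 and tr(H) = 12 > 0, so H is positive definite and the point is a local minimum.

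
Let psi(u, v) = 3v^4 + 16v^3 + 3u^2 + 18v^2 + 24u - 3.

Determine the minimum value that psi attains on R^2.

-78

psi(u,v) separates as P(u) + Q(v) − 3, so its minimum is min P + min Q − 3.
P'(u) = 6u + 24 vanishes at u ∈ {-4}; Q'(v) = 12v(v + 1)(v + 3) vanishes at v ∈ {-3, -1, 0}.
Local minima of P (where P''>0): P(-4)=-48. Local minima of Q: Q(-3)=-27, Q(0)=0.
So the global minimum of psi is P(-4) + Q(-3) − 3 = -48 − 27 − 3 = -78, attained at (-4, -3).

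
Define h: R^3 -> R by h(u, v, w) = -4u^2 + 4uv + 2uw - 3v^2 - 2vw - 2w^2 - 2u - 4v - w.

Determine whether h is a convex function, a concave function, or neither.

h is quadratic, so its Hessian is the constant matrix H = [[-8, 4, 2], [4, -6, -2], [2, -2, -4]].
Leading principal minors: -8, 32, -104.
Signs alternate −, +, − ⇒ H ≺ 0 ⇒ concave.

concave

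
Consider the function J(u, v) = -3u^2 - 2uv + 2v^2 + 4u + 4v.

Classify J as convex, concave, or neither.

J is quadratic, so its Hessian is the constant matrix H = [[-6, -2], [-2, 4]].
det(H) = -28, tr(H) = -2.
det(H) < 0, so H is indefinite: neither convex nor concave.

neither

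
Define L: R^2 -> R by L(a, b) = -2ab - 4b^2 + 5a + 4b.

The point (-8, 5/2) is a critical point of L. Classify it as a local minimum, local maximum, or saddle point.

saddle point

The Hessian of L is constant: H = [[0, -2], [-2, -8]].
det(H) = 0·(-8) − (-2)² = -4.
Since det(H) < 0, H is indefinite and the critical point is a saddle point.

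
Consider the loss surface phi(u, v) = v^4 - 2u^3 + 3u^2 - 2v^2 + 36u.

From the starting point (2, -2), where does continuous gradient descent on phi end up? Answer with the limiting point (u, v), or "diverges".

phi is separable, so gradient descent decouples: u follows -∂phi/∂u, v follows -∂phi/∂v.
∂phi/∂u = -6(u - 3)(u + 2); at u=2 this is 24, so u decreases.
∂phi/∂v = 4v(v - 1)(v + 1); at v=-2 this is -24, so v increases.
u converges to its nearest critical value -2 (a local min of the u-part); v converges to -1. The iterate converges to (-2, -1).

(-2, -1)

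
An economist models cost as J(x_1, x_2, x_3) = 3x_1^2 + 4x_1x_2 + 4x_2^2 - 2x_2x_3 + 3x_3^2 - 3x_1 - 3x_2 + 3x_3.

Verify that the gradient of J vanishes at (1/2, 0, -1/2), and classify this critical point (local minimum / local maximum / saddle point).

local minimum

∇J = (6x_1 + 4x_2 - 3, 4x_1 + 8x_2 - 2x_3 - 3, -2x_2 + 6x_3 + 3); substituting (1/2, 0, -1/2) gives ∇J = (0, 0, 0), so (1/2, 0, -1/2) is indeed a critical point.
The Hessian is constant: H = [[6, 4, 0], [4, 8, -2], [0, -2, 6]].
Leading principal minors: Δ₁ = 6, Δ₂ = 32, Δ₃ = 168.
All leading minors are positive, so H is positive definite: a local minimum.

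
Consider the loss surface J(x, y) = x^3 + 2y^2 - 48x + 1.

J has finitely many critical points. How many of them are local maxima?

0

J separates as a function of x plus a function of y, so ∇J=0 decouples.
∂J/∂x = 3(x - 4)(x + 4) = 0 at x ∈ {-4, 4}; ∂J/∂y = 4y = 0 at y ∈ {0}.
The Hessian is diagonal: diag(J_xx, J_yy). Second derivatives: J_xx(-4)=-24, J_xx(4)=24; J_yy(0)=4.
Local maxima occur where both diagonal entries negative: none. Count: 0.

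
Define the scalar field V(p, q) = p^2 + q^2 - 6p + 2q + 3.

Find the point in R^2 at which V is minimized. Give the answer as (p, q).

(3, -1)

V(p,q) separates as A(p) + B(q) + 3, so its minimum is min A + min B + 3.
A'(p) = 2p - 6 vanishes at p ∈ {3}; B'(q) = 2q + 2 vanishes at q ∈ {-1}.
Local minima of A (where A''>0): A(3)=-9. Local minima of B: B(-1)=-1.
So the global minimum of V is A(3) + B(-1) + 3 = -9 − 1 + 3 = -7, attained at (3, -1).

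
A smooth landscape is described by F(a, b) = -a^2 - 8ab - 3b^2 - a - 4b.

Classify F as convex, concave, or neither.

F is quadratic, so its Hessian is the constant matrix H = [[-2, -8], [-8, -6]].
det(H) = -52, tr(H) = -8.
det(H) < 0, so H is indefinite: neither convex nor concave.

neither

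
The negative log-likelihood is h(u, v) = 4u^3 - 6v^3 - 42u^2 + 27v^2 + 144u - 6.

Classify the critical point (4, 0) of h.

The mixed partial ∂²h/∂u∂v is 0, so the Hessian at any point is diag(h_uu, h_vv) = diag(12(2u - 7), 18(-2v + 3)).
At (4, 0): H = diag(12, 54).
Both eigenvalues are positive, so H is positive definite: a local minimum.

local minimum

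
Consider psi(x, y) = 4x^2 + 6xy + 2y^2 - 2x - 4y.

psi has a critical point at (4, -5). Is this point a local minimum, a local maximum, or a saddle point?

The Hessian of psi is constant: H = [[8, 6], [6, 4]].
det(H) = 8·4 − 6² = -4.
Since det(H) < 0, H is indefinite and the critical point is a saddle point.

saddle point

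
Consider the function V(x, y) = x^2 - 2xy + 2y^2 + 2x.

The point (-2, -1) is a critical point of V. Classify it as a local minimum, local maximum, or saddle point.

The Hessian of V is constant: H = [[2, -2], [-2, 4]].
det(H) = 2·4 − (-2)² = 4.
det(H) > 0 and tr(H) = 6 > 0, so H is positive definite and the point is a local minimum.

local minimum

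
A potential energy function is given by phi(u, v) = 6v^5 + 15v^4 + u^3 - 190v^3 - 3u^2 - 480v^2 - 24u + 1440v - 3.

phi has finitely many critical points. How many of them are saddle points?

4

phi separates as a function of u plus a function of v, so ∇phi=0 decouples.
∂phi/∂u = 3(u - 4)(u + 2) = 0 at u ∈ {-2, 4}; ∂phi/∂v = 30(v - 4)(v - 1)(v + 3)(v + 4) = 0 at v ∈ {-4, -3, 1, 4}.
The Hessian is diagonal: diag(phi_uu, phi_vv). Second derivatives: phi_uu(-2)=-18, phi_uu(4)=18; phi_vv(-4)=-1200, phi_vv(-3)=840, phi_vv(1)=-1800, phi_vv(4)=5040.
Saddle points occur where the two diagonal entries have opposite signs: (-2, -3), (-2, 4), (4, -4), (4, 1). Count: 4.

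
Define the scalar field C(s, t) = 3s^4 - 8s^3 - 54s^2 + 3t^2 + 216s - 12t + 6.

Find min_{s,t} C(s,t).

-681

C(s,t) separates as P(s) + Q(t) + 6, so its minimum is min P + min Q + 6.
P'(s) = 12(s - 3)(s - 2)(s + 3) vanishes at s ∈ {-3, 2, 3}; Q'(t) = 6(t - 2) vanishes at t ∈ {2}.
Local minima of P (where P''>0): P(-3)=-675, P(3)=189. Local minima of Q: Q(2)=-12.
So the global minimum of C is P(-3) + Q(2) + 6 = -675 − 12 + 6 = -681, attained at (-3, 2).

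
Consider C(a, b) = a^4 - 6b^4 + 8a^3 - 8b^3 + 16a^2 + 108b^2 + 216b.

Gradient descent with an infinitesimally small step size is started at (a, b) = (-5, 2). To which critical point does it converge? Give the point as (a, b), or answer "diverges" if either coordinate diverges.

C is separable, so gradient descent decouples: a follows -∂C/∂a, b follows -∂C/∂b.
∂C/∂a = 4a(a + 2)(a + 4); at a=-5 this is -60, so a increases.
∂C/∂b = -24(b - 3)(b + 1)(b + 3); at b=2 this is 360, so b decreases.
a converges to its nearest critical value -4 (a local min of the a-part); b converges to -1. The iterate converges to (-4, -1).

(-4, -1)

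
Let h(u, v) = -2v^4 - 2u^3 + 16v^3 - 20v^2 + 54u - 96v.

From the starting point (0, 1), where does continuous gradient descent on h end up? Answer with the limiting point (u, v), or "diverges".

h is separable, so gradient descent decouples: u follows -∂h/∂u, v follows -∂h/∂v.
∂h/∂u = -6(u - 3)(u + 3); at u=0 this is 54, so u decreases.
∂h/∂v = -8(v - 4)(v - 3)(v + 1); at v=1 this is -96, so v increases.
u converges to its nearest critical value -3 (a local min of the u-part); v converges to 3. The iterate converges to (-3, 3).

(-3, 3)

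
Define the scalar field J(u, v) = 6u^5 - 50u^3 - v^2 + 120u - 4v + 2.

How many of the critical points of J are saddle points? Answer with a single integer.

J separates as a function of u plus a function of v, so ∇J=0 decouples.
∂J/∂u = 30(u - 2)(u - 1)(u + 1)(u + 2) = 0 at u ∈ {-2, -1, 1, 2}; ∂J/∂v = -2(v + 2) = 0 at v ∈ {-2}.
The Hessian is diagonal: diag(J_uu, J_vv). Second derivatives: J_uu(-2)=-360, J_uu(-1)=180, J_uu(1)=-180, J_uu(2)=360; J_vv(-2)=-2.
Saddle points occur where the two diagonal entries have opposite signs: (-1, -2), (2, -2). Count: 2.

2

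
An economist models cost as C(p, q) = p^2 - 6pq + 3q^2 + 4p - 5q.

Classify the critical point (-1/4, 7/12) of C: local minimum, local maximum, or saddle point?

The Hessian of C is constant: H = [[2, -6], [-6, 6]].
det(H) = 2·6 − (-6)² = -24.
Since det(H) < 0, H is indefinite and the critical point is a saddle point.

saddle point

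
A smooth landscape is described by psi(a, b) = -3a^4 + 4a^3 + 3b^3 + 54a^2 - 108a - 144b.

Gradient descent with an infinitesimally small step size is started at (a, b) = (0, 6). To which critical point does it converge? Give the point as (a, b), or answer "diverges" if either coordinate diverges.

(1, 4)

psi is separable, so gradient descent decouples: a follows -∂psi/∂a, b follows -∂psi/∂b.
∂psi/∂a = -12(a - 3)(a - 1)(a + 3); at a=0 this is -108, so a increases.
∂psi/∂b = 9(b - 4)(b + 4); at b=6 this is 180, so b decreases.
a converges to its nearest critical value 1 (a local min of the a-part); b converges to 4. The iterate converges to (1, 4).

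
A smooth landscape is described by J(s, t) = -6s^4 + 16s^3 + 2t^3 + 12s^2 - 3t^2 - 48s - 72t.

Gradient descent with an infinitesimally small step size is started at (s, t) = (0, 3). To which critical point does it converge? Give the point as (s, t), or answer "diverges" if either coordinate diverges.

J is separable, so gradient descent decouples: s follows -∂J/∂s, t follows -∂J/∂t.
∂J/∂s = -24(s - 2)(s - 1)(s + 1); at s=0 this is -48, so s increases.
∂J/∂t = 6(t - 4)(t + 3); at t=3 this is -36, so t increases.
s converges to its nearest critical value 1 (a local min of the s-part); t converges to 4. The iterate converges to (1, 4).

(1, 4)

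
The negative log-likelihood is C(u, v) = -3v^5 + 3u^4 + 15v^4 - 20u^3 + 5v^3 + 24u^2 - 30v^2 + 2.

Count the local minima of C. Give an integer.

C separates as a function of u plus a function of v, so ∇C=0 decouples.
∂C/∂u = 12u(u - 4)(u - 1) = 0 at u ∈ {0, 1, 4}; ∂C/∂v = -15v(v - 4)(v - 1)(v + 1) = 0 at v ∈ {-1, 0, 1, 4}.
The Hessian is diagonal: diag(C_uu, C_vv). Second derivatives: C_uu(0)=48, C_uu(1)=-36, C_uu(4)=144; C_vv(-1)=150, C_vv(0)=-60, C_vv(1)=90, C_vv(4)=-900.
Local minima occur where both diagonal entries positive: (0, -1), (0, 1), (4, -1), (4, 1). Count: 4.

4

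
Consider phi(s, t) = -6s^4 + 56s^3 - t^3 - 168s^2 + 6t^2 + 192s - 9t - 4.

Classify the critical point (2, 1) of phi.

local minimum

The mixed partial ∂²phi/∂s∂t is 0, so the Hessian at any point is diag(phi_ss, phi_tt) = diag(24(-3s^2 + 14s - 14), 6(-t + 2)).
At (2, 1): H = diag(48, 6).
Both eigenvalues are positive, so H is positive definite: a local minimum.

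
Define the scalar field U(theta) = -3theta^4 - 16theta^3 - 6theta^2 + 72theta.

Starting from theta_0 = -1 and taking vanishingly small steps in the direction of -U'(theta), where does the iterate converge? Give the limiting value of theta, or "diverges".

-2

U'(theta) = -12(theta - 1)(theta + 2)(theta + 3), so U'(-1) = 48.
Gradient descent moves in the -U' direction, i.e. theta is decreasing.
The nearest critical point in that direction is theta = -2, where U'' = 36 > 0 (a local minimum). The iterate converges there.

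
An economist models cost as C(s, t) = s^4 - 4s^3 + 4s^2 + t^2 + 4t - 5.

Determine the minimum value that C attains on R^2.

-9

C(s,t) separates as P(s) + Q(t) − 5, so its minimum is min P + min Q − 5.
P'(s) = 4s(s - 2)(s - 1) vanishes at s ∈ {0, 1, 2}; Q'(t) = 2(t + 2) vanishes at t ∈ {-2}.
Local minima of P (where P''>0): P(0)=0, P(2)=0. Local minima of Q: Q(-2)=-4.
So the global minimum of C is P(0) + Q(-2) − 5 = 0 − 4 − 5 = -9, attained at (0, -2).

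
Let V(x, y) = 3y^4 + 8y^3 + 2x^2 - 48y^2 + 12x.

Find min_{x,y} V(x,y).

V(x,y) separates as P(x) + Q(y), so its minimum is min P + min Q.
P'(x) = 4x + 12 vanishes at x ∈ {-3}; Q'(y) = 12y(y - 2)(y + 4) vanishes at y ∈ {-4, 0, 2}.
Local minima of P (where P''>0): P(-3)=-18. Local minima of Q: Q(-4)=-512, Q(2)=-80.
So the global minimum of V is P(-3) + Q(-4) = -18 − 512 = -530, attained at (-3, -4).

-530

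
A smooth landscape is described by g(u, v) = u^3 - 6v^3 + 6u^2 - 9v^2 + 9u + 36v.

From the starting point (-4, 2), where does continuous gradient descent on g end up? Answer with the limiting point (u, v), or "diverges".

g is separable, so gradient descent decouples: u follows -∂g/∂u, v follows -∂g/∂v.
∂g/∂u = 3(u + 1)(u + 3); at u=-4 this is 9, so u decreases.
∂g/∂v = -18(v - 1)(v + 2); at v=2 this is -72, so v increases.
The u-coordinate has no critical point in that direction and runs off to infinity.

diverges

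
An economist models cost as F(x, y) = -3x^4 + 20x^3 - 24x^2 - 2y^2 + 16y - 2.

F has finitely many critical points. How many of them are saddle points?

1

F separates as a function of x plus a function of y, so ∇F=0 decouples.
∂F/∂x = -12x(x - 4)(x - 1) = 0 at x ∈ {0, 1, 4}; ∂F/∂y = -4(y - 4) = 0 at y ∈ {4}.
The Hessian is diagonal: diag(F_xx, F_yy). Second derivatives: F_xx(0)=-48, F_xx(1)=36, F_xx(4)=-144; F_yy(4)=-4.
Saddle points occur where the two diagonal entries have opposite signs: (1, 4). Count: 1.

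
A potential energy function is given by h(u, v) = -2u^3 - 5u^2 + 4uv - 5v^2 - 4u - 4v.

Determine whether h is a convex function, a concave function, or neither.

The term -2u^3 is cubic, so the Hessian is not constant.
∂²h/∂u² = -12u - 10, which takes both signs as u varies (negative for sufficiently large u). A diagonal entry of the Hessian changing sign means the Hessian is neither positive- nor negative-semidefinite on all of R^2.

neither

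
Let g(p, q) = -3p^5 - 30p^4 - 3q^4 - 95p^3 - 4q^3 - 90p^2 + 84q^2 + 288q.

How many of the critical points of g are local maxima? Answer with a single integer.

4

g separates as a function of p plus a function of q, so ∇g=0 decouples.
∂g/∂p = -15p(p + 1)(p + 3)(p + 4) = 0 at p ∈ {-4, -3, -1, 0}; ∂g/∂q = -12(q - 4)(q + 2)(q + 3) = 0 at q ∈ {-3, -2, 4}.
The Hessian is diagonal: diag(g_pp, g_qq). Second derivatives: g_pp(-4)=180, g_pp(-3)=-90, g_pp(-1)=90, g_pp(0)=-180; g_qq(-3)=-84, g_qq(-2)=72, g_qq(4)=-504.
Local maxima occur where both diagonal entries negative: (-3, -3), (-3, 4), (0, -3), (0, 4). Count: 4.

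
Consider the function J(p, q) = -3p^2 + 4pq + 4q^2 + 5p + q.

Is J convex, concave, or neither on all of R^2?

neither

J is quadratic, so its Hessian is the constant matrix H = [[-6, 4], [4, 8]].
det(H) = -64, tr(H) = 2.
det(H) < 0, so H is indefinite: neither convex nor concave.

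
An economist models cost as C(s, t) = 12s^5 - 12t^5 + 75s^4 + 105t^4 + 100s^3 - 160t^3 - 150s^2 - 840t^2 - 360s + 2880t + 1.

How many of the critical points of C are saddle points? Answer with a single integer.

8

C separates as a function of s plus a function of t, so ∇C=0 decouples.
∂C/∂s = 60(s - 1)(s + 1)(s + 2)(s + 3) = 0 at s ∈ {-3, -2, -1, 1}; ∂C/∂t = -60(t - 4)(t - 3)(t - 2)(t + 2) = 0 at t ∈ {-2, 2, 3, 4}.
The Hessian is diagonal: diag(C_ss, C_tt). Second derivatives: C_ss(-3)=-480, C_ss(-2)=180, C_ss(-1)=-240, C_ss(1)=1440; C_tt(-2)=7200, C_tt(2)=-480, C_tt(3)=300, C_tt(4)=-720.
Saddle points occur where the two diagonal entries have opposite signs: (-3, -2), (-3, 3), (-2, 2), (-2, 4), (-1, -2), (-1, 3), (1, 2), (1, 4). Count: 8.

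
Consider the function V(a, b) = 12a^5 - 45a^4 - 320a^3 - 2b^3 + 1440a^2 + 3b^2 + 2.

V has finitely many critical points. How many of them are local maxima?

2

V separates as a function of a plus a function of b, so ∇V=0 decouples.
∂V/∂a = 60a(a - 4)(a - 3)(a + 4) = 0 at a ∈ {-4, 0, 3, 4}; ∂V/∂b = -6b(b - 1) = 0 at b ∈ {0, 1}.
The Hessian is diagonal: diag(V_aa, V_bb). Second derivatives: V_aa(-4)=-13440, V_aa(0)=2880, V_aa(3)=-1260, V_aa(4)=1920; V_bb(0)=6, V_bb(1)=-6.
Local maxima occur where both diagonal entries negative: (-4, 1), (3, 1). Count: 2.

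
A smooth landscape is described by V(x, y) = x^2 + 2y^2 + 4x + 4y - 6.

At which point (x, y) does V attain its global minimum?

(-2, -1)

V(x,y) separates as P(x) + Q(y) − 6, so its minimum is min P + min Q − 6.
P'(x) = 2x + 4 vanishes at x ∈ {-2}; Q'(y) = 4y + 4 vanishes at y ∈ {-1}.
Local minima of P (where P''>0): P(-2)=-4. Local minima of Q: Q(-1)=-2.
So the global minimum of V is P(-2) + Q(-1) − 6 = -4 − 2 − 6 = -12, attained at (-2, -1).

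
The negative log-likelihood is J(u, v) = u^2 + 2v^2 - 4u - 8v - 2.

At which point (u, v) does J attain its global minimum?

(2, 2)

J(u,v) separates as P(u) + Q(v) − 2, so its minimum is min P + min Q − 2.
P'(u) = 2u - 4 vanishes at u ∈ {2}; Q'(v) = 4v - 8 vanishes at v ∈ {2}.
Local minima of P (where P''>0): P(2)=-4. Local minima of Q: Q(2)=-8.
So the global minimum of J is P(2) + Q(2) − 2 = -4 − 8 − 2 = -14, attained at (2, 2).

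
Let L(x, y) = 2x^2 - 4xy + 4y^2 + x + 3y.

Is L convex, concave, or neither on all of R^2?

convex

L is quadratic, so its Hessian is the constant matrix H = [[4, -4], [-4, 8]].
det(H) = 16, tr(H) = 12.
det(H) > 0 and tr(H) > 0, so H is positive definite everywhere: convex.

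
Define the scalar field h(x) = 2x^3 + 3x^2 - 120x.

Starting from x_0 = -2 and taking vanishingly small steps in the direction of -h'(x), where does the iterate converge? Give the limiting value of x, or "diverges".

4

h'(x) = 6(x - 4)(x + 5), so h'(-2) = -108.
Gradient descent moves in the -h' direction, i.e. x is increasing.
The nearest critical point in that direction is x = 4, where h'' = 54 > 0 (a local minimum). The iterate converges there.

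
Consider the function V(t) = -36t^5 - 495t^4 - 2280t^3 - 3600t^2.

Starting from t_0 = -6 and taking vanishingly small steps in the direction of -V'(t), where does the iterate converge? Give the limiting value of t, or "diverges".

V'(t) = -180t(t + 2)(t + 4)(t + 5), so V'(-6) = -8640.
Gradient descent moves in the -V' direction, i.e. t is increasing.
The nearest critical point in that direction is t = -5, where V'' = 2700 > 0 (a local minimum). The iterate converges there.

-5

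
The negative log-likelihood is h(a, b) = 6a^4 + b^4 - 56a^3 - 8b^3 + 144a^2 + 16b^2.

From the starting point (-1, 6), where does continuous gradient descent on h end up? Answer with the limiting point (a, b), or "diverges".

(0, 4)

h is separable, so gradient descent decouples: a follows -∂h/∂a, b follows -∂h/∂b.
∂h/∂a = 24a(a - 4)(a - 3); at a=-1 this is -480, so a increases.
∂h/∂b = 4b(b - 4)(b - 2); at b=6 this is 192, so b decreases.
a converges to its nearest critical value 0 (a local min of the a-part); b converges to 4. The iterate converges to (0, 4).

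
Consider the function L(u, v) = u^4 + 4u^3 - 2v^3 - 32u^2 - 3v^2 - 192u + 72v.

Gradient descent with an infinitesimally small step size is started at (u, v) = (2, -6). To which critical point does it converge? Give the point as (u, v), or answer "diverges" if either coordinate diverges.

(4, -4)

L is separable, so gradient descent decouples: u follows -∂L/∂u, v follows -∂L/∂v.
∂L/∂u = 4(u - 4)(u + 3)(u + 4); at u=2 this is -240, so u increases.
∂L/∂v = -6(v - 3)(v + 4); at v=-6 this is -108, so v increases.
u converges to its nearest critical value 4 (a local min of the u-part); v converges to -4. The iterate converges to (4, -4).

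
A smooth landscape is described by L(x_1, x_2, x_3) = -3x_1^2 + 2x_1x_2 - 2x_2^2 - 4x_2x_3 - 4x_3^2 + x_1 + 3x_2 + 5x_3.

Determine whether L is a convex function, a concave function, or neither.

concave

L is quadratic, so its Hessian is the constant matrix H = [[-6, 2, 0], [2, -4, -4], [0, -4, -8]].
Leading principal minors: -6, 20, -64.
Signs alternate −, +, − ⇒ H ≺ 0 ⇒ concave.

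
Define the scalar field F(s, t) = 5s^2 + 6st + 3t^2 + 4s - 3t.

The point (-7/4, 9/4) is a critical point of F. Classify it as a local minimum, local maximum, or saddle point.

local minimum

The Hessian of F is constant: H = [[10, 6], [6, 6]].
det(H) = 10·6 − 6² = 24.
det(H) > 0 and tr(H) = 16 > 0, so H is positive definite and the point is a local minimum.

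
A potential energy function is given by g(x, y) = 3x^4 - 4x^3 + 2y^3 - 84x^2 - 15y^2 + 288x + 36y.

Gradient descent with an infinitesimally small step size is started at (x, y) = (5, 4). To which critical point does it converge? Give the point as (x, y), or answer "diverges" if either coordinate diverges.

g is separable, so gradient descent decouples: x follows -∂g/∂x, y follows -∂g/∂y.
∂g/∂x = 12(x - 3)(x - 2)(x + 4); at x=5 this is 648, so x decreases.
∂g/∂y = 6(y - 3)(y - 2); at y=4 this is 12, so y decreases.
x converges to its nearest critical value 3 (a local min of the x-part); y converges to 3. The iterate converges to (3, 3).

(3, 3)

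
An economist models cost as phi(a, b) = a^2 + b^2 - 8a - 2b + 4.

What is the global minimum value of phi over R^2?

phi(a,b) separates as P(a) + Q(b) + 4, so its minimum is min P + min Q + 4.
P'(a) = 2a - 8 vanishes at a ∈ {4}; Q'(b) = 2b - 2 vanishes at b ∈ {1}.
Local minima of P (where P''>0): P(4)=-16. Local minima of Q: Q(1)=-1.
So the global minimum of phi is P(4) + Q(1) + 4 = -16 − 1 + 4 = -13, attained at (4, 1).

-13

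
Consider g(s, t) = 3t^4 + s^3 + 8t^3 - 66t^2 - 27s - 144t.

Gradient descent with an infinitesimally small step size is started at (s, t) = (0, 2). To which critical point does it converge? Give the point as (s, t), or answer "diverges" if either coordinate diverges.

(3, 3)

g is separable, so gradient descent decouples: s follows -∂g/∂s, t follows -∂g/∂t.
∂g/∂s = 3(s - 3)(s + 3); at s=0 this is -27, so s increases.
∂g/∂t = 12(t - 3)(t + 1)(t + 4); at t=2 this is -216, so t increases.
s converges to its nearest critical value 3 (a local min of the s-part); t converges to 3. The iterate converges to (3, 3).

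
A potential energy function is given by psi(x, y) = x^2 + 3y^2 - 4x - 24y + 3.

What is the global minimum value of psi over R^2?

psi(x,y) separates as P(x) + Q(y) + 3, so its minimum is min P + min Q + 3.
P'(x) = 2x - 4 vanishes at x ∈ {2}; Q'(y) = 6y - 24 vanishes at y ∈ {4}.
Local minima of P (where P''>0): P(2)=-4. Local minima of Q: Q(4)=-48.
So the global minimum of psi is P(2) + Q(4) + 3 = -4 − 48 + 3 = -49, attained at (2, 4).

-49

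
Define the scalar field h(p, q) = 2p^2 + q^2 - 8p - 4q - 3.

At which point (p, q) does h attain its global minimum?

h(p,q) separates as A(p) + B(q) − 3, so its minimum is min A + min B − 3.
A'(p) = 4p - 8 vanishes at p ∈ {2}; B'(q) = 2q - 4 vanishes at q ∈ {2}.
Local minima of A (where A''>0): A(2)=-8. Local minima of B: B(2)=-4.
So the global minimum of h is A(2) + B(2) − 3 = -8 − 4 − 3 = -15, attained at (2, 2).

(2, 2)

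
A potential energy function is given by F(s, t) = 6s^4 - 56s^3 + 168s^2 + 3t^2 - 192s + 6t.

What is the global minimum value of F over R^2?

F(s,t) separates as P(s) + Q(t), so its minimum is min P + min Q.
P'(s) = 24(s - 4)(s - 2)(s - 1) vanishes at s ∈ {1, 2, 4}; Q'(t) = 6(t + 1) vanishes at t ∈ {-1}.
Local minima of P (where P''>0): P(1)=-74, P(4)=-128. Local minima of Q: Q(-1)=-3.
So the global minimum of F is P(4) + Q(-1) = -128 − 3 = -131, attained at (4, -1).

-131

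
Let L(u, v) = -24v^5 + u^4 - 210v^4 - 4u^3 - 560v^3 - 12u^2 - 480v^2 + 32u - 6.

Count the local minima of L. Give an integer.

L separates as a function of u plus a function of v, so ∇L=0 decouples.
∂L/∂u = 4(u - 4)(u - 1)(u + 2) = 0 at u ∈ {-2, 1, 4}; ∂L/∂v = -120v(v + 1)(v + 2)(v + 4) = 0 at v ∈ {-4, -2, -1, 0}.
The Hessian is diagonal: diag(L_uu, L_vv). Second derivatives: L_uu(-2)=72, L_uu(1)=-36, L_uu(4)=72; L_vv(-4)=2880, L_vv(-2)=-480, L_vv(-1)=360, L_vv(0)=-960.
Local minima occur where both diagonal entries positive: (-2, -4), (-2, -1), (4, -4), (4, -1). Count: 4.

4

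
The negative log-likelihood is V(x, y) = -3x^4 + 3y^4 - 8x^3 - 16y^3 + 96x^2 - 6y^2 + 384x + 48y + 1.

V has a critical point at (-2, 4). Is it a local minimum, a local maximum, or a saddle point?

local minimum

The mixed partial ∂²V/∂x∂y is 0, so the Hessian at any point is diag(V_xx, V_yy) = diag(12(-3x^2 - 4x + 16), 12(3y^2 - 8y - 1)).
At (-2, 4): H = diag(144, 180).
Both eigenvalues are positive, so H is positive definite: a local minimum.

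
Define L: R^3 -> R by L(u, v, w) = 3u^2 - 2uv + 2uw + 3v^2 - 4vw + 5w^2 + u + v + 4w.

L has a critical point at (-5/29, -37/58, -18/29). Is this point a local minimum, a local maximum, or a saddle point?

The Hessian is constant: H = [[6, -2, 2], [-2, 6, -4], [2, -4, 10]].
Leading principal minors: Δ₁ = 6, Δ₂ = 32, Δ₃ = 232.
All leading minors are positive, so H is positive definite: a local minimum.

local minimum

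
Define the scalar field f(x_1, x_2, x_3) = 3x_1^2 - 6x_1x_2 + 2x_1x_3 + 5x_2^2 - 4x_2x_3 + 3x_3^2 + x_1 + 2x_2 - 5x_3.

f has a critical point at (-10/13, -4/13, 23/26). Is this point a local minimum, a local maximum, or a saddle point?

local minimum

The Hessian is constant: H = [[6, -6, 2], [-6, 10, -4], [2, -4, 6]].
Leading principal minors: Δ₁ = 6, Δ₂ = 24, Δ₃ = 104.
All leading minors are positive, so H is positive definite: a local minimum.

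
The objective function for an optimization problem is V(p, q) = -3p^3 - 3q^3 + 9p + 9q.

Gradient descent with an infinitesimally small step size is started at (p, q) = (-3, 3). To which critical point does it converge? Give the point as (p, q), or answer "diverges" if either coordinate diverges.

diverges

V is separable, so gradient descent decouples: p follows -∂V/∂p, q follows -∂V/∂q.
∂V/∂p = -9(p - 1)(p + 1); at p=-3 this is -72, so p increases.
∂V/∂q = -9(q - 1)(q + 1); at q=3 this is -72, so q increases.
The q-coordinate has no critical point in that direction and runs off to infinity.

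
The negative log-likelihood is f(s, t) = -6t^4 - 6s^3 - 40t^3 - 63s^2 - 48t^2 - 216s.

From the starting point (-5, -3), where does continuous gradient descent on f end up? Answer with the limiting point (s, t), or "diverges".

(-4, -1)

f is separable, so gradient descent decouples: s follows -∂f/∂s, t follows -∂f/∂t.
∂f/∂s = -18(s + 3)(s + 4); at s=-5 this is -36, so s increases.
∂f/∂t = -24t(t + 1)(t + 4); at t=-3 this is -144, so t increases.
s converges to its nearest critical value -4 (a local min of the s-part); t converges to -1. The iterate converges to (-4, -1).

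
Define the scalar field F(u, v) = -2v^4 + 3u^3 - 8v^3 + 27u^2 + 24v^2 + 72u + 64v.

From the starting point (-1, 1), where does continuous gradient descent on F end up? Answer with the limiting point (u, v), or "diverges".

(-2, -1)

F is separable, so gradient descent decouples: u follows -∂F/∂u, v follows -∂F/∂v.
∂F/∂u = 9(u + 2)(u + 4); at u=-1 this is 27, so u decreases.
∂F/∂v = -8(v - 2)(v + 1)(v + 4); at v=1 this is 80, so v decreases.
u converges to its nearest critical value -2 (a local min of the u-part); v converges to -1. The iterate converges to (-2, -1).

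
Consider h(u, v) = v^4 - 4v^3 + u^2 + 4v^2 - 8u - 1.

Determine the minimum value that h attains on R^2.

-17

h(u,v) separates as P(u) + Q(v) − 1, so its minimum is min P + min Q − 1.
P'(u) = 2u - 8 vanishes at u ∈ {4}; Q'(v) = 4v(v - 2)(v - 1) vanishes at v ∈ {0, 1, 2}.
Local minima of P (where P''>0): P(4)=-16. Local minima of Q: Q(0)=0, Q(2)=0.
So the global minimum of h is P(4) + Q(0) − 1 = -16 + 0 − 1 = -17, attained at (4, 0).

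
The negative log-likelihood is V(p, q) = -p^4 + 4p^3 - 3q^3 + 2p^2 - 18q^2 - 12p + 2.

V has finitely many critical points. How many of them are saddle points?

3

V separates as a function of p plus a function of q, so ∇V=0 decouples.
∂V/∂p = -4(p - 3)(p - 1)(p + 1) = 0 at p ∈ {-1, 1, 3}; ∂V/∂q = -9q(q + 4) = 0 at q ∈ {-4, 0}.
The Hessian is diagonal: diag(V_pp, V_qq). Second derivatives: V_pp(-1)=-32, V_pp(1)=16, V_pp(3)=-32; V_qq(-4)=36, V_qq(0)=-36.
Saddle points occur where the two diagonal entries have opposite signs: (-1, -4), (1, 0), (3, -4). Count: 3.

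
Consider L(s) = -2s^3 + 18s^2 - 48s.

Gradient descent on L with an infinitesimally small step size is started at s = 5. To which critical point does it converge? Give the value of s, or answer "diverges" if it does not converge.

diverges

L'(s) = -6(s - 4)(s - 2), so L'(5) = -18.
Gradient descent moves in the -L' direction, i.e. s is increasing.
There is no critical point above s=5, and L' keeps the same sign, so the iterate runs off to +∞.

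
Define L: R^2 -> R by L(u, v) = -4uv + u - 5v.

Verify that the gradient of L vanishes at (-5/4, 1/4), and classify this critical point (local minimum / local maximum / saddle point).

∇L = (-4v + 1, -4u - 5); substituting (-5/4, 1/4) gives ∇L = (0, 0), so (-5/4, 1/4) is indeed a critical point.
The Hessian of L is constant: H = [[0, -4], [-4, 0]].
det(H) = 0·0 − (-4)² = -16.
Since det(H) < 0, H is indefinite and the critical point is a saddle point.

saddle point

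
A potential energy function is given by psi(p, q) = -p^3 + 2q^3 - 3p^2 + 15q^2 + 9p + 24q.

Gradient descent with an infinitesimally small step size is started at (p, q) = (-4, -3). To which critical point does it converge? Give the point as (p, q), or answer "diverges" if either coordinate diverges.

(-3, -1)

psi is separable, so gradient descent decouples: p follows -∂psi/∂p, q follows -∂psi/∂q.
∂psi/∂p = -3(p - 1)(p + 3); at p=-4 this is -15, so p increases.
∂psi/∂q = 6(q + 1)(q + 4); at q=-3 this is -12, so q increases.
p converges to its nearest critical value -3 (a local min of the p-part); q converges to -1. The iterate converges to (-3, -1).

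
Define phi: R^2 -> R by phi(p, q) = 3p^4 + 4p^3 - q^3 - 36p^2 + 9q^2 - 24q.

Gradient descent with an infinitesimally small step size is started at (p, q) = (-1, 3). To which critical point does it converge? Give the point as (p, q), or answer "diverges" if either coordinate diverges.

(-3, 2)

phi is separable, so gradient descent decouples: p follows -∂phi/∂p, q follows -∂phi/∂q.
∂phi/∂p = 12p(p - 2)(p + 3); at p=-1 this is 72, so p decreases.
∂phi/∂q = -3(q - 4)(q - 2); at q=3 this is 3, so q decreases.
p converges to its nearest critical value -3 (a local min of the p-part); q converges to 2. The iterate converges to (-3, 2).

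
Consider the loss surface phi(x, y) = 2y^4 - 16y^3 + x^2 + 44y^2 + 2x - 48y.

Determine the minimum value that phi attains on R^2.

-19

phi(x,y) separates as P(x) + Q(y), so its minimum is min P + min Q.
P'(x) = 2x + 2 vanishes at x ∈ {-1}; Q'(y) = 8(y - 3)(y - 2)(y - 1) vanishes at y ∈ {1, 2, 3}.
Local minima of P (where P''>0): P(-1)=-1. Local minima of Q: Q(1)=-18, Q(3)=-18.
So the global minimum of phi is P(-1) + Q(1) = -1 − 18 = -19, attained at (-1, 1).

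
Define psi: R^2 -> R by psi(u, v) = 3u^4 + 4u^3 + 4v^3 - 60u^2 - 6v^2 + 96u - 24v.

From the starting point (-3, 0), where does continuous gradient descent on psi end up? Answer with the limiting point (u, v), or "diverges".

(-4, 2)

psi is separable, so gradient descent decouples: u follows -∂psi/∂u, v follows -∂psi/∂v.
∂psi/∂u = 12(u - 2)(u - 1)(u + 4); at u=-3 this is 240, so u decreases.
∂psi/∂v = 12(v - 2)(v + 1); at v=0 this is -24, so v increases.
u converges to its nearest critical value -4 (a local min of the u-part); v converges to 2. The iterate converges to (-4, 2).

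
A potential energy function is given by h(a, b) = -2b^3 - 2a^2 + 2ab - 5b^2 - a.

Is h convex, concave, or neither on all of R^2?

The term -2b^3 is cubic, so the Hessian is not constant.
∂²h/∂b² = -12b - 10, which takes both signs as b varies (negative for sufficiently large b). A diagonal entry of the Hessian changing sign means the Hessian is neither positive- nor negative-semidefinite on all of R^2.

neither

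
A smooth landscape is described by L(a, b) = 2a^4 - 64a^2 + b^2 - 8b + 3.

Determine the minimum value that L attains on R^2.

-525

L(a,b) separates as P(a) + Q(b) + 3, so its minimum is min P + min Q + 3.
P'(a) = 8a(a - 4)(a + 4) vanishes at a ∈ {-4, 0, 4}; Q'(b) = 2b - 8 vanishes at b ∈ {4}.
Local minima of P (where P''>0): P(-4)=-512, P(4)=-512. Local minima of Q: Q(4)=-16.
So the global minimum of L is P(-4) + Q(4) + 3 = -512 − 16 + 3 = -525, attained at (-4, 4).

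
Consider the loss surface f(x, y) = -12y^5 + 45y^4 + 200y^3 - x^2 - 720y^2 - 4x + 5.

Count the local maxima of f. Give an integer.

2

f separates as a function of x plus a function of y, so ∇f=0 decouples.
∂f/∂x = -2(x + 2) = 0 at x ∈ {-2}; ∂f/∂y = -60y(y - 4)(y - 2)(y + 3) = 0 at y ∈ {-3, 0, 2, 4}.
The Hessian is diagonal: diag(f_xx, f_yy). Second derivatives: f_xx(-2)=-2; f_yy(-3)=6300, f_yy(0)=-1440, f_yy(2)=1200, f_yy(4)=-3360.
Local maxima occur where both diagonal entries negative: (-2, 0), (-2, 4). Count: 2.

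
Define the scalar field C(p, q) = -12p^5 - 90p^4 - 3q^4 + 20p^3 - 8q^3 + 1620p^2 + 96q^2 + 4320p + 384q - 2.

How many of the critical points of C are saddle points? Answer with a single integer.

C separates as a function of p plus a function of q, so ∇C=0 decouples.
∂C/∂p = -60(p - 3)(p + 2)(p + 3)(p + 4) = 0 at p ∈ {-4, -3, -2, 3}; ∂C/∂q = -12(q - 4)(q + 2)(q + 4) = 0 at q ∈ {-4, -2, 4}.
The Hessian is diagonal: diag(C_pp, C_qq). Second derivatives: C_pp(-4)=840, C_pp(-3)=-360, C_pp(-2)=600, C_pp(3)=-12600; C_qq(-4)=-192, C_qq(-2)=144, C_qq(4)=-576.
Saddle points occur where the two diagonal entries have opposite signs: (-4, -4), (-4, 4), (-3, -2), (-2, -4), (-2, 4), (3, -2). Count: 6.

6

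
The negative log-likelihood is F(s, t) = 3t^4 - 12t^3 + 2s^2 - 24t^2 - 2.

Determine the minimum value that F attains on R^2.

F(s,t) separates as P(s) + Q(t) − 2, so its minimum is min P + min Q − 2.
P'(s) = 4s vanishes at s ∈ {0}; Q'(t) = 12t(t - 4)(t + 1) vanishes at t ∈ {-1, 0, 4}.
Local minima of P (where P''>0): P(0)=0. Local minima of Q: Q(-1)=-9, Q(4)=-384.
So the global minimum of F is P(0) + Q(4) − 2 = 0 − 384 − 2 = -386, attained at (0, 4).

-386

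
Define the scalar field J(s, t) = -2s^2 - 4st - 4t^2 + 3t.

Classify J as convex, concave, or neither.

concave

J is quadratic, so its Hessian is the constant matrix H = [[-4, -4], [-4, -8]].
det(H) = 16, tr(H) = -12.
det(H) > 0 and tr(H) < 0, so H is negative definite everywhere: concave.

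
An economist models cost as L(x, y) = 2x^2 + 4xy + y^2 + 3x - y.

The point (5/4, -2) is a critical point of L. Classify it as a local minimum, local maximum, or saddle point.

The Hessian of L is constant: H = [[4, 4], [4, 2]].
det(H) = 4·2 − 4² = -8.
Since det(H) < 0, H is indefinite and the critical point is a saddle point.

saddle point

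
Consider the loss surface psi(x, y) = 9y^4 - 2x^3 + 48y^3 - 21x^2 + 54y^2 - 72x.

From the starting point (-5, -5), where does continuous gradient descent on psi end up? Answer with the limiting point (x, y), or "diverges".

psi is separable, so gradient descent decouples: x follows -∂psi/∂x, y follows -∂psi/∂y.
∂psi/∂x = -6(x + 3)(x + 4); at x=-5 this is -12, so x increases.
∂psi/∂y = 36y(y + 1)(y + 3); at y=-5 this is -1440, so y increases.
x converges to its nearest critical value -4 (a local min of the x-part); y converges to -3. The iterate converges to (-4, -3).

(-4, -3)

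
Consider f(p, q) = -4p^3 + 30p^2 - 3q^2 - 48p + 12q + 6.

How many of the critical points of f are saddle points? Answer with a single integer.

1

f separates as a function of p plus a function of q, so ∇f=0 decouples.
∂f/∂p = -12(p - 4)(p - 1) = 0 at p ∈ {1, 4}; ∂f/∂q = -6(q - 2) = 0 at q ∈ {2}.
The Hessian is diagonal: diag(f_pp, f_qq). Second derivatives: f_pp(1)=36, f_pp(4)=-36; f_qq(2)=-6.
Saddle points occur where the two diagonal entries have opposite signs: (1, 2). Count: 1.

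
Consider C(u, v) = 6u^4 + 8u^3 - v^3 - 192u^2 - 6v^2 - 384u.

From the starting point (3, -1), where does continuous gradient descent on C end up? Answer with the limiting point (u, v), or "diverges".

(4, -4)

C is separable, so gradient descent decouples: u follows -∂C/∂u, v follows -∂C/∂v.
∂C/∂u = 24(u - 4)(u + 1)(u + 4); at u=3 this is -672, so u increases.
∂C/∂v = -3v(v + 4); at v=-1 this is 9, so v decreases.
u converges to its nearest critical value 4 (a local min of the u-part); v converges to -4. The iterate converges to (4, -4).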